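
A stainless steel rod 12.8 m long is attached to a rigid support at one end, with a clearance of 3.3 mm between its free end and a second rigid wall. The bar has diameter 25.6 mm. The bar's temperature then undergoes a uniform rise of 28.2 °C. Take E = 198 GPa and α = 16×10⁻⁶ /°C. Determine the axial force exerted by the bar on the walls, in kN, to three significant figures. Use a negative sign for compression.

Free thermal expansion αLΔT = 16e-6 · 12800 · 28.2 = 5.775 mm.
The walls engage after the gap closes; constrained expansion = 5.775 − 3.3 = 2.475 mm.
The walls impose strain ε = −(2.475)/12800 = -1.9339e-04; σ = Eε = 198000 · -1.9339e-04 = -38.29 MPa.
Wall reaction R = σ·A = -38.29·514.7 = -19710 N = -19.71 kN.

-19.7 kN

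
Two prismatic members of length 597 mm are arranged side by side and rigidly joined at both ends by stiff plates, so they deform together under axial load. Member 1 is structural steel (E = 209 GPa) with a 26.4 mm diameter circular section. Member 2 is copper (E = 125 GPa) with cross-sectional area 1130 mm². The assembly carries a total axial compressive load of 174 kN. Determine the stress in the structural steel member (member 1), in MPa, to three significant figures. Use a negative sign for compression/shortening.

-142 MPa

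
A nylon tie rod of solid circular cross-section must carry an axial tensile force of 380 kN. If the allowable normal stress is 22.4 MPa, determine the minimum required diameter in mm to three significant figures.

Required area A ≥ P/σ_allow = 380000/22.4 = 16960 mm².
For a solid circular section, d ≥ √(4A/π) = 147 mm.

147 mm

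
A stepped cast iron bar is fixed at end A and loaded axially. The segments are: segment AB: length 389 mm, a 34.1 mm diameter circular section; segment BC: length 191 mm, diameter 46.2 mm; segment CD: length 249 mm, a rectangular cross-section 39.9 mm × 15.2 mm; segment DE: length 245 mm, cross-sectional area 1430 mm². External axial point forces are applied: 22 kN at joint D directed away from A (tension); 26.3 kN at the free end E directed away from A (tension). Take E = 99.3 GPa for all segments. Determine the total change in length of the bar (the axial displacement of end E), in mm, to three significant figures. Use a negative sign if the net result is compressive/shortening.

0.508 mm

Internal axial forces (sectioning from the free end, tension +): N_DE = 26.3 kN, N_CD = 48.3 kN, N_BC = 48.3 kN, N_AB = 48.3 kN.
A_AB = 913.3 mm².
A_BC = 1676 mm².
A_CD = 606.5 mm².
δ_AB = 48300·389/(913.3·99300) = 0.2072 mm
δ_BC = 48300·191/(1676·99300) = 0.05542 mm
δ_CD = 48300·249/(606.5·99300) = 0.1997 mm
δ_DE = 26300·245/(1430·99300) = 0.04538 mm
δ = Σδ_i = 0.5077 mm.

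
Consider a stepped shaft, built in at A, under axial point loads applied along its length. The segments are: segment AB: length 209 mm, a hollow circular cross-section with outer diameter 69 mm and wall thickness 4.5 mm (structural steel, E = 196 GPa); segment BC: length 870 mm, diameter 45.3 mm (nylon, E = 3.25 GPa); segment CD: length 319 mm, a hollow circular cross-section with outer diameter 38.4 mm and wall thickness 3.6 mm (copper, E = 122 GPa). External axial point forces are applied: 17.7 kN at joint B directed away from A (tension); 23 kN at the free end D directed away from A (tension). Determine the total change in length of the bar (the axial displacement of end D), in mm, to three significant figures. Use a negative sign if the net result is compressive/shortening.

4.02 mm

Internal axial forces (sectioning from the free end, tension +): N_CD = 23 kN, N_BC = 23 kN, N_AB = 40.7 kN.
A_AB = 911.8 mm².
A_BC = 1612 mm².
A_CD = 393.6 mm².
δ_AB = 40700·209/(911.8·196000) = 0.0476 mm
δ_BC = 23000·870/(1612·3250) = 3.82 mm
δ_CD = 23000·319/(393.6·122000) = 0.1528 mm
δ = Σδ_i = 4.021 mm.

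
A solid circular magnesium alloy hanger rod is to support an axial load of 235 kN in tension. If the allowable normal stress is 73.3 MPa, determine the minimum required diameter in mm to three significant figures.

Required area A ≥ P/σ_allow = 235000/73.3 = 3206 mm².
For a solid circular section, d ≥ √(4A/π) = 63.89 mm.

63.9 mm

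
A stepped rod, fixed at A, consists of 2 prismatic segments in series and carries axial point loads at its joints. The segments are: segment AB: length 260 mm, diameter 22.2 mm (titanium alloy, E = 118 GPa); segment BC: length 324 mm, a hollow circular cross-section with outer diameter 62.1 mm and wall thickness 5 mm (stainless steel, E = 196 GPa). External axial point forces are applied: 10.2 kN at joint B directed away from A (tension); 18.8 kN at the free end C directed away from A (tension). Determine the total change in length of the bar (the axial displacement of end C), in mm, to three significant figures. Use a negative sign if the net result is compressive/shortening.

0.200 mm

Internal axial forces (sectioning from the free end, tension +): N_BC = 18.8 kN, N_AB = 29 kN.
A_AB = 387.1 mm².
A_BC = 896.9 mm².
δ_AB = 29000·260/(387.1·118000) = 0.1651 mm
δ_BC = 18800·324/(896.9·196000) = 0.03465 mm
δ = Σδ_i = 0.1997 mm.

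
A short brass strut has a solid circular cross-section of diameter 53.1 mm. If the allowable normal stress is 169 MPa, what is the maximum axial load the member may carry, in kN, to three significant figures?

374 kN

A = 2215 mm².
P_max = σ_allow · A = 169 · 2215 = 374300 N = 374.3 kN.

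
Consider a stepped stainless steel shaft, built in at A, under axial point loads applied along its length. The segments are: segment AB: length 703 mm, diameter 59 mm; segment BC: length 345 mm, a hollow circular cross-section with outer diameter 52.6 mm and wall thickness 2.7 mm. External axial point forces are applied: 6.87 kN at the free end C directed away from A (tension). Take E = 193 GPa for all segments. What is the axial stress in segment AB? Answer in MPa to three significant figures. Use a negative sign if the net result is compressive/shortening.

2.51 MPa

Internal axial forces (sectioning from the free end, tension +): N_BC = 6.87 kN, N_AB = 6.87 kN.
A_AB = 2734 mm².
σ_AB = N_AB/A_AB = 6870/2734 = 2.513 MPa.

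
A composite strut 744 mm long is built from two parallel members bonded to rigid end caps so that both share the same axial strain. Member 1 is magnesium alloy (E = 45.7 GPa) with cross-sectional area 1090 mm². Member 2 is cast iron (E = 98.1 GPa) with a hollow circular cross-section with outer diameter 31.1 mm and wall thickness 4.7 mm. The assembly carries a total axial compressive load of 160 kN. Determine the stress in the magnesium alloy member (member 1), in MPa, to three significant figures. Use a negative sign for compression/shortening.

A_2 = 389.8 mm².
Equal strain + equilibrium ⇒ each member carries load in proportion to AE: A₁E₁ = 49810000 N, A₂E₂ = 38240000 N, ΣAE = 88050000 N.
σ₁ = P·E₁/ΣAE = -160000·45700/88050000 = -83.04 MPa.

-83.0 MPa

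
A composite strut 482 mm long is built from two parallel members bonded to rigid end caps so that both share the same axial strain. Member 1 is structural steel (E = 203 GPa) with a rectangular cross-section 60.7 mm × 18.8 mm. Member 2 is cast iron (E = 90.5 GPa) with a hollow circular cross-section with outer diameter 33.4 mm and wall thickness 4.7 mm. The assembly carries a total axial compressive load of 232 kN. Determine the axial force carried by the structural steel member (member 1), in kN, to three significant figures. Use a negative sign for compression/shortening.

-199 kN

A_1 = 1141 mm².
A_2 = 423.8 mm².
Equal strain + equilibrium ⇒ each member carries load in proportion to AE: A₁E₁ = 231700000 N, A₂E₂ = 38350000 N, ΣAE = 270000000 N.
F₁ = P·A₁E₁/ΣAE = -232000·231700000/270000000 = -199000 N.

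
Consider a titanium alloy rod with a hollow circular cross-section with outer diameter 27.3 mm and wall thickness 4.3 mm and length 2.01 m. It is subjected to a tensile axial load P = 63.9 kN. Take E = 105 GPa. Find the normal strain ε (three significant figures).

A = 310.7 mm².
σ = N/A = 205.7 MPa; ε = σ/E = 205.7/105000 = 1.959e-03.

0.00196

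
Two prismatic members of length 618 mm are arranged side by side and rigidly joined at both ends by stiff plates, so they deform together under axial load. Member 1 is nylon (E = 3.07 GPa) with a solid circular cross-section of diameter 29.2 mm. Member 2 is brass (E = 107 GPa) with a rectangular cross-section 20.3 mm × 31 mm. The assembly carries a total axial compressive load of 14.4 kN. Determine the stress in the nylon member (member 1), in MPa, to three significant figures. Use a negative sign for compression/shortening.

-0.637 MPa

A_1 = 669.7 mm².
A_2 = 629.3 mm².
Equal strain + equilibrium ⇒ each member carries load in proportion to AE: A₁E₁ = 2056000 N, A₂E₂ = 67340000 N, ΣAE = 69390000 N.
σ₁ = P·E₁/ΣAE = -14400·3070/69390000 = -0.6371 MPa.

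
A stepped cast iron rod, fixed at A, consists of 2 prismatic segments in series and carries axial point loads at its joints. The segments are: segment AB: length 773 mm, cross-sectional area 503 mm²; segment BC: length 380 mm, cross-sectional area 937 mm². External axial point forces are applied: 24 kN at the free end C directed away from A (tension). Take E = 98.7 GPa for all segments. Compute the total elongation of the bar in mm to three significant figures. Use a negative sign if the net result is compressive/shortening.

0.472 mm

Internal axial forces (sectioning from the free end, tension +): N_BC = 24 kN, N_AB = 24 kN.
δ_AB = 24000·773/(503·98700) = 0.3737 mm
δ_BC = 24000·380/(937·98700) = 0.09861 mm
δ = Σδ_i = 0.4723 mm.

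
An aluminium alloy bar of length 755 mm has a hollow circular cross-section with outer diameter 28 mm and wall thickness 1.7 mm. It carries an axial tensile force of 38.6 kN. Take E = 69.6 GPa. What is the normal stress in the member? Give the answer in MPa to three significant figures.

275 MPa

A = 140.5 mm².
σ = N/A = 38600/140.5 = 274.8 MPa.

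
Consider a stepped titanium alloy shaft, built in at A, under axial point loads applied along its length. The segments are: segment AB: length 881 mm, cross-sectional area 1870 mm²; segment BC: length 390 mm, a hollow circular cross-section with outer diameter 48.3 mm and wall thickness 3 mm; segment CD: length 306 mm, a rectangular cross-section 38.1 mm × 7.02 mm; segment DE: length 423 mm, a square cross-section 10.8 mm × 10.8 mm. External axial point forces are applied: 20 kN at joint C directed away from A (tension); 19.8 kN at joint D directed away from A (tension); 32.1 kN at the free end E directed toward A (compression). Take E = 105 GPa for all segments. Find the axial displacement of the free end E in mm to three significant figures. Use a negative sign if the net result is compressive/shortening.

-1.14 mm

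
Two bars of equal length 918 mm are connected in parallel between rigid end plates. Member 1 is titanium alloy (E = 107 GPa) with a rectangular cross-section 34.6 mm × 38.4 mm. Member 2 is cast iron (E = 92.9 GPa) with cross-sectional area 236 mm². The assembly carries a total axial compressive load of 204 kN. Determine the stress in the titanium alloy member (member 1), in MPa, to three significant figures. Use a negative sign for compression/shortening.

-133 MPa

A_1 = 1329 mm².
Equal strain + equilibrium ⇒ each member carries load in proportion to AE: A₁E₁ = 142200000 N, A₂E₂ = 21920000 N, ΣAE = 164100000 N.
σ₁ = P·E₁/ΣAE = -204000·107000/164100000 = -133 MPa.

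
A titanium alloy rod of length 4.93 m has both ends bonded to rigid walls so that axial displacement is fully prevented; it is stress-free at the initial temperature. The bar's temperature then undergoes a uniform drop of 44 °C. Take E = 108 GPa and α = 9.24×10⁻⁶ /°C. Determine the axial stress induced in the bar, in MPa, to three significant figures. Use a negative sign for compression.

43.9 MPa

Free thermal expansion αLΔT = 9.24e-6 · 4930 · -44 = -2.004 mm.
The walls impose strain ε = −(-2.004)/4930 = 4.0656e-04; σ = Eε = 108000 · 4.0656e-04 = 43.91 MPa.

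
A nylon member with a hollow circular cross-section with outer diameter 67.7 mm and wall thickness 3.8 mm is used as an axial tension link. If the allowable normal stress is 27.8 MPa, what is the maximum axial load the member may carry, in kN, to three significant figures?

21.2 kN

A = 762.8 mm².
P_max = σ_allow · A = 27.8 · 762.8 = 21210 N = 21.21 kN.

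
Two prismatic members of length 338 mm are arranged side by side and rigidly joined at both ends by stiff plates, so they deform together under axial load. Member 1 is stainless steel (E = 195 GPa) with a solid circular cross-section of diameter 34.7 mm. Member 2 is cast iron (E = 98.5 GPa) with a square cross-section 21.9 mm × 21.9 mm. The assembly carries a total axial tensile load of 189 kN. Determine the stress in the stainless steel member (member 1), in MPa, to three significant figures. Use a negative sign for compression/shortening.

159 MPa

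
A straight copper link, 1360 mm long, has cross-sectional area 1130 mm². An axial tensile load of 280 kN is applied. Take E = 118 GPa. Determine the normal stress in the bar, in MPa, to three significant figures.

σ = N/A = 280000/1130 = 247.8 MPa.

248 MPa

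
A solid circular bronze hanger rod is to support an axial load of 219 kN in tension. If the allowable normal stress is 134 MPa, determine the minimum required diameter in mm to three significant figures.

45.6 mm

Required area A ≥ P/σ_allow = 219000/134 = 1634 mm².
For a solid circular section, d ≥ √(4A/π) = 45.62 mm.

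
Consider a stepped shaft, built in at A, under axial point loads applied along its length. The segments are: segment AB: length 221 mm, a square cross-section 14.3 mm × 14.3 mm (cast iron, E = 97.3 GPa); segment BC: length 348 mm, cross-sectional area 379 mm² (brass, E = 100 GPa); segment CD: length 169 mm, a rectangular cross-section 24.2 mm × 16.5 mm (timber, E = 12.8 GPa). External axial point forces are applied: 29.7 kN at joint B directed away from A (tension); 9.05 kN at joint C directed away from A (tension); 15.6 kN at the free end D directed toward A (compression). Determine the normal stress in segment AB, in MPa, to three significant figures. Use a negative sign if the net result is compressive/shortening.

113 MPa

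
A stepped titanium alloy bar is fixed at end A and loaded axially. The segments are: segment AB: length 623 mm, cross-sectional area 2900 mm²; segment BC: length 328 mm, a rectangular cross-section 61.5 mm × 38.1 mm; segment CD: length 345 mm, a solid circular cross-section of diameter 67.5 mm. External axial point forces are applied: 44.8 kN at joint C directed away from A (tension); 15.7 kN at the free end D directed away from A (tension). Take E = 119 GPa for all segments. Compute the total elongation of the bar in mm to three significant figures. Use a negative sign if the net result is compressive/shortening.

0.193 mm

Internal axial forces (sectioning from the free end, tension +): N_CD = 15.7 kN, N_BC = 60.5 kN, N_AB = 60.5 kN.
A_BC = 2343 mm².
A_CD = 3578 mm².
δ_AB = 60500·623/(2900·119000) = 0.1092 mm
δ_BC = 60500·328/(2343·119000) = 0.07117 mm
δ_CD = 15700·345/(3578·119000) = 0.01272 mm
δ = Σδ_i = 0.1931 mm.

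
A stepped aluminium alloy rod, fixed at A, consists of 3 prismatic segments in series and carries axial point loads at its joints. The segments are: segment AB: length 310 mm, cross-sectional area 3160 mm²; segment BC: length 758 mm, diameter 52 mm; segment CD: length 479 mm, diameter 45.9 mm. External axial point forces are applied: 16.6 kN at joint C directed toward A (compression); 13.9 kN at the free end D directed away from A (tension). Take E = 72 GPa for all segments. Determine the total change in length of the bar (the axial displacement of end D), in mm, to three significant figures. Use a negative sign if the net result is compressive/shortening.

0.0388 mm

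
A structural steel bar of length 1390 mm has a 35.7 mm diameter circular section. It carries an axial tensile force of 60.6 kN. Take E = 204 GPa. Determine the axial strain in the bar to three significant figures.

2.97e-04

A = 1001 mm².
σ = N/A = 60.54 MPa; ε = σ/E = 60.54/204000 = 2.968e-04.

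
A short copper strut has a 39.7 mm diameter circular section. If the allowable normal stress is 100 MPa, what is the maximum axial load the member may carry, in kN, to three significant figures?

124 kN

A = 1238 mm².
P_max = σ_allow · A = 100 · 1238 = 123800 N = 123.8 kN.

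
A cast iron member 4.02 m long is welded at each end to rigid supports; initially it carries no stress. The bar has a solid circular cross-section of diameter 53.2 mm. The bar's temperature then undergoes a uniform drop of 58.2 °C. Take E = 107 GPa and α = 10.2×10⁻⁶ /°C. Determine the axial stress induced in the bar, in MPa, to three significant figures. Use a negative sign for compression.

Free thermal expansion αLΔT = 10.2e-6 · 4020 · -58.2 = -2.386 mm.
The walls impose strain ε = −(-2.386)/4020 = 5.9364e-04; σ = Eε = 107000 · 5.9364e-04 = 63.52 MPa.

63.5 MPa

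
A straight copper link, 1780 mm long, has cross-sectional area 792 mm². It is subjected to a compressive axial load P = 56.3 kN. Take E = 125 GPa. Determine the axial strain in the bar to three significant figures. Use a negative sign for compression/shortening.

σ = N/A = -71.09 MPa; ε = σ/E = -71.09/125000 = -5.687e-04.

-5.69e-04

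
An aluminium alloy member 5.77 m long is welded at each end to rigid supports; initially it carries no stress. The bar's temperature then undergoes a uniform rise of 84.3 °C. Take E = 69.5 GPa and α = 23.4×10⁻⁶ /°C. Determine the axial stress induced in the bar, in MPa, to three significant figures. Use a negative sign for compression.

Free thermal expansion αLΔT = 23.4e-6 · 5770 · 84.3 = 11.38 mm.
The walls impose strain ε = −(11.38)/5770 = -1.9726e-03; σ = Eε = 69500 · -1.9726e-03 = -137.1 MPa.

-137 MPa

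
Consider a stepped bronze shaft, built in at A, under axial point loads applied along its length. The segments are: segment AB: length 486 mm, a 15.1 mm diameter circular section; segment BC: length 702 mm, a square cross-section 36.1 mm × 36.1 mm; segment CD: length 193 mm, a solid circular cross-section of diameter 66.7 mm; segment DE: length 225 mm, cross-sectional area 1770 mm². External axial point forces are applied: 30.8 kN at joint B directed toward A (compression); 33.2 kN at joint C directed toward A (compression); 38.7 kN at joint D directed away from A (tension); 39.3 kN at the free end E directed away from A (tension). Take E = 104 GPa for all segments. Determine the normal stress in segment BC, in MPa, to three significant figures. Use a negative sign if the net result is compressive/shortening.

34.4 MPa

Internal axial forces (sectioning from the free end, tension +): N_DE = 39.3 kN, N_CD = 78 kN, N_BC = 44.8 kN, N_AB = 14 kN.
A_BC = 1303 mm².
σ_BC = N_BC/A_BC = 44800/1303 = 34.38 MPa.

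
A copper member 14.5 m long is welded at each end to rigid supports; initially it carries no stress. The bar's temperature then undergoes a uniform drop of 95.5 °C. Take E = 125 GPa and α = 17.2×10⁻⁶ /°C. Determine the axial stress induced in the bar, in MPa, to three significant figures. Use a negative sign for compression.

Free thermal expansion αLΔT = 17.2e-6 · 14500 · -95.5 = -23.82 mm.
The walls impose strain ε = −(-23.82)/14500 = 1.6426e-03; σ = Eε = 125000 · 1.6426e-03 = 205.3 MPa.

205 MPa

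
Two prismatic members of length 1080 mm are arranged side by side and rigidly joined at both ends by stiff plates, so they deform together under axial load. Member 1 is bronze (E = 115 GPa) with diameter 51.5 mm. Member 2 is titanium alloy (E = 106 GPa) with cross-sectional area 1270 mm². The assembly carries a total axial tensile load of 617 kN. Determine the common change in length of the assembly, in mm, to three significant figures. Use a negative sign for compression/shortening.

A_1 = 2083 mm².
Equal strain + equilibrium ⇒ each member carries load in proportion to AE: A₁E₁ = 239600000 N, A₂E₂ = 134600000 N, ΣAE = 374200000 N.
δ = PL/ΣAE = 617000·1080/374200000 = 1.781 mm.

1.78 mm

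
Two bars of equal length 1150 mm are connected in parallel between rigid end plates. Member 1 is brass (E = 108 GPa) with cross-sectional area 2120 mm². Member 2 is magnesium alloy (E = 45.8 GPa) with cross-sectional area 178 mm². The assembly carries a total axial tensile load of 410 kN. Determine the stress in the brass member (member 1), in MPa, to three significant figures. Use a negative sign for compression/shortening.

Equal strain + equilibrium ⇒ each member carries load in proportion to AE: A₁E₁ = 229000000 N, A₂E₂ = 8152000 N, ΣAE = 237100000 N.
σ₁ = P·E₁/ΣAE = 410000·108000/237100000 = 186.7 MPa.

187 MPa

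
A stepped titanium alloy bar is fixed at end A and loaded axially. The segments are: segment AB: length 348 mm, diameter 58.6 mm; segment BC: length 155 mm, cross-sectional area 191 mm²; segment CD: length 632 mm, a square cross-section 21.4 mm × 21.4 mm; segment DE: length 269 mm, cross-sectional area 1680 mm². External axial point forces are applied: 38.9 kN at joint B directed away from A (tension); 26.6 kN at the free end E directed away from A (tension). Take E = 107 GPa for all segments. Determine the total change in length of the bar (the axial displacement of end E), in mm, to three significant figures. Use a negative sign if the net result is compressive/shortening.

0.664 mm

Internal axial forces (sectioning from the free end, tension +): N_DE = 26.6 kN, N_CD = 26.6 kN, N_BC = 26.6 kN, N_AB = 65.5 kN.
A_AB = 2697 mm².
A_CD = 458 mm².
δ_AB = 65500·348/(2697·107000) = 0.07899 mm
δ_BC = 26600·155/(191·107000) = 0.2017 mm
δ_CD = 26600·632/(458·107000) = 0.3431 mm
δ_DE = 26600·269/(1680·107000) = 0.03981 mm
δ = Σδ_i = 0.6636 mm.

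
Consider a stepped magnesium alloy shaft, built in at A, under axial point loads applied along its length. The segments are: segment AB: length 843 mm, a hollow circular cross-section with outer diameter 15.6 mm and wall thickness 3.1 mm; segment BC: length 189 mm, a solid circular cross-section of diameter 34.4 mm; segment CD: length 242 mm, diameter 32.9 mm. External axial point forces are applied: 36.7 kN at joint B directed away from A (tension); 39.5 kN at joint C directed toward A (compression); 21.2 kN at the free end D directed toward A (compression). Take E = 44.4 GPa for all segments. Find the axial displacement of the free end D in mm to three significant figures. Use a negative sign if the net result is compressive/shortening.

Internal axial forces (sectioning from the free end, tension +): N_CD = -21.2 kN, N_BC = -60.7 kN, N_AB = -24 kN.
A_AB = 121.7 mm².
A_BC = 929.4 mm².
A_CD = 850.1 mm².
δ_AB = -24000·843/(121.7·44400) = -3.743 mm
δ_BC = -60700·189/(929.4·44400) = -0.278 mm
δ_CD = -21200·242/(850.1·44400) = -0.1359 mm
δ = Σδ_i = -4.157 mm.

-4.16 mm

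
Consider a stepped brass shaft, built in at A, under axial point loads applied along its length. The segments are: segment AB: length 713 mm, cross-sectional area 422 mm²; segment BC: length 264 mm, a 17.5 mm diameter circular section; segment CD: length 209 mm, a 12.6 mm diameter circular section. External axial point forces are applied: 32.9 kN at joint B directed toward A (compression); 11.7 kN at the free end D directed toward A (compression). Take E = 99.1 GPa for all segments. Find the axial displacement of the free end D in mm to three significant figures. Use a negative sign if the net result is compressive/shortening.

-1.09 mm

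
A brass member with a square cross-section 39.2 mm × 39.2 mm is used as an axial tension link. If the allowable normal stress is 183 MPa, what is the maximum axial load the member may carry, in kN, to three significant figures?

281 kN

A = 1537 mm².
P_max = σ_allow · A = 183 · 1537 = 281200 N = 281.2 kN.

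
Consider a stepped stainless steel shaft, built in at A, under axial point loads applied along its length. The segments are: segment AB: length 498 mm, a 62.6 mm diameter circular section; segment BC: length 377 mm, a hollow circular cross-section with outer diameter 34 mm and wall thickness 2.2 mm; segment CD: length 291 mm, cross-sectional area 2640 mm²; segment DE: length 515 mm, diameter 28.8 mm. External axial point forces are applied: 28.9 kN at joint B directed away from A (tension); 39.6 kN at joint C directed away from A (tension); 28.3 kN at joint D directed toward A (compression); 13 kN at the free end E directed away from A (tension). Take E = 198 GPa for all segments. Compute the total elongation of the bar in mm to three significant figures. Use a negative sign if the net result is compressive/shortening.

Internal axial forces (sectioning from the free end, tension +): N_DE = 13 kN, N_CD = -15.3 kN, N_BC = 24.3 kN, N_AB = 53.2 kN.
A_AB = 3078 mm².
A_BC = 219.8 mm².
A_DE = 651.4 mm².
δ_AB = 53200·498/(3078·198000) = 0.04347 mm
δ_BC = 24300·377/(219.8·198000) = 0.2105 mm
δ_CD = -15300·291/(2640·198000) = -0.008518 mm
δ_DE = 13000·515/(651.4·198000) = 0.05191 mm
δ = Σδ_i = 0.2974 mm.

0.297 mm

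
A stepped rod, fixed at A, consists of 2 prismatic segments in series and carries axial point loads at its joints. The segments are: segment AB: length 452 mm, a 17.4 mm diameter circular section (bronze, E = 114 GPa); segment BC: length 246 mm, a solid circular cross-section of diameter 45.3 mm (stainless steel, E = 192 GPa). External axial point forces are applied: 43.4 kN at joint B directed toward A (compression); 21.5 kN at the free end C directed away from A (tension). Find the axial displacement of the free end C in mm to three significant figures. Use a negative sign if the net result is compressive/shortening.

Internal axial forces (sectioning from the free end, tension +): N_BC = 21.5 kN, N_AB = -21.9 kN.
A_AB = 237.8 mm².
A_BC = 1612 mm².
δ_AB = -21900·452/(237.8·114000) = -0.3652 mm
δ_BC = 21500·246/(1612·192000) = 0.01709 mm
δ = Σδ_i = -0.3481 mm.

-0.348 mm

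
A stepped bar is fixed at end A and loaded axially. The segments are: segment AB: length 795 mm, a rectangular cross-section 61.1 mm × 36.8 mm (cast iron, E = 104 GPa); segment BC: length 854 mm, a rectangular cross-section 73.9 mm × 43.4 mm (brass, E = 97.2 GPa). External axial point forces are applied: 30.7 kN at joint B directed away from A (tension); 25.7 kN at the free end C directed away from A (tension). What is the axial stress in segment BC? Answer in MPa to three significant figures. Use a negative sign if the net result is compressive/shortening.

Internal axial forces (sectioning from the free end, tension +): N_BC = 25.7 kN, N_AB = 56.4 kN.
A_BC = 3207 mm².
σ_BC = N_BC/A_BC = 25700/3207 = 8.013 MPa.

8.01 MPa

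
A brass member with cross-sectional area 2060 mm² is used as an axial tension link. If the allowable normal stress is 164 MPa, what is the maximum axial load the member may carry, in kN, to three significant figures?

338 kN

P_max = σ_allow · A = 164 · 2060 = 337800 N = 337.8 kN.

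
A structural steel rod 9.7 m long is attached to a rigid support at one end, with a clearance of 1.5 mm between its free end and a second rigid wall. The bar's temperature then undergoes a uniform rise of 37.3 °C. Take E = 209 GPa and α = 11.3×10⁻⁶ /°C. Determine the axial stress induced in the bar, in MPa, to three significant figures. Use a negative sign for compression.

-55.8 MPa

Free thermal expansion αLΔT = 11.3e-6 · 9700 · 37.3 = 4.088 mm.
The walls engage after the gap closes; constrained expansion = 4.088 − 1.5 = 2.588 mm.
The walls impose strain ε = −(2.588)/9700 = -2.6685e-04; σ = Eε = 209000 · -2.6685e-04 = -55.77 MPa.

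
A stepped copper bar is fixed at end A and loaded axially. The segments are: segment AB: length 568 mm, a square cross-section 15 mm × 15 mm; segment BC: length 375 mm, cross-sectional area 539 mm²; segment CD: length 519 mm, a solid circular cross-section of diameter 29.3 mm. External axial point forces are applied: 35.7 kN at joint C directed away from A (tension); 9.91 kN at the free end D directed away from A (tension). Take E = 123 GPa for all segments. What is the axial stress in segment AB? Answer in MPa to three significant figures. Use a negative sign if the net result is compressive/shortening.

Internal axial forces (sectioning from the free end, tension +): N_CD = 9.91 kN, N_BC = 45.61 kN, N_AB = 45.61 kN.
A_AB = 225 mm².
σ_AB = N_AB/A_AB = 45610/225 = 202.7 MPa.

203 MPa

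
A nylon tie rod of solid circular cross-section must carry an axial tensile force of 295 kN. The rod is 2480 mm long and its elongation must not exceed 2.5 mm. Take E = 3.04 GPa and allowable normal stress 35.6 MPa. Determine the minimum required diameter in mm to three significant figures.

350 mm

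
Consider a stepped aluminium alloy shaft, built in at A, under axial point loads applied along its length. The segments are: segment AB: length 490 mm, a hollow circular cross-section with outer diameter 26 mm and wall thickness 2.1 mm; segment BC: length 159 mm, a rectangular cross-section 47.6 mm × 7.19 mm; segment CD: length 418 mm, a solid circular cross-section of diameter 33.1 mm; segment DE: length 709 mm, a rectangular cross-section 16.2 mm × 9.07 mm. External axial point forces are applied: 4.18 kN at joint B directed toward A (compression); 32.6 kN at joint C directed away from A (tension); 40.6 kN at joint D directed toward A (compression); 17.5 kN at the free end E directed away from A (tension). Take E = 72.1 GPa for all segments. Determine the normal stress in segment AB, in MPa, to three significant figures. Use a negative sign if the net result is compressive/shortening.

Internal axial forces (sectioning from the free end, tension +): N_DE = 17.5 kN, N_CD = -23.1 kN, N_BC = 9.5 kN, N_AB = 5.32 kN.
A_AB = 157.7 mm².
σ_AB = N_AB/A_AB = 5320/157.7 = 33.74 MPa.

33.7 MPa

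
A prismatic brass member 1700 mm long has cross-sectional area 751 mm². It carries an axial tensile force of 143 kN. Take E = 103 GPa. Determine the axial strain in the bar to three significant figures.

σ = N/A = 190.4 MPa; ε = σ/E = 190.4/103000 = 1.849e-03.

0.00185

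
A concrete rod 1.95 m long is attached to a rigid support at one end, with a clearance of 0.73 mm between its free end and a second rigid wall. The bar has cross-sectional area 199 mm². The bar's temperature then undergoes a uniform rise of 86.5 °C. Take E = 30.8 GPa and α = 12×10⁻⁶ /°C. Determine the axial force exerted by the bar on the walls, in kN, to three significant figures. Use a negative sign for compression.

Free thermal expansion αLΔT = 12e-6 · 1950 · 86.5 = 2.024 mm.
The walls engage after the gap closes; constrained expansion = 2.024 − 0.73 = 1.294 mm.
The walls impose strain ε = −(1.294)/1950 = -6.6364e-04; σ = Eε = 30800 · -6.6364e-04 = -20.44 MPa.
Wall reaction R = σ·A = -20.44·199 = -4068 N = -4.068 kN.

-4.07 kN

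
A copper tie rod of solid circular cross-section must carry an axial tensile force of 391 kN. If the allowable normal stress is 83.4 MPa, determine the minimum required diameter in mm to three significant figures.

Required area A ≥ P/σ_allow = 391000/83.4 = 4688 mm².
For a solid circular section, d ≥ √(4A/π) = 77.26 mm.

77.3 mm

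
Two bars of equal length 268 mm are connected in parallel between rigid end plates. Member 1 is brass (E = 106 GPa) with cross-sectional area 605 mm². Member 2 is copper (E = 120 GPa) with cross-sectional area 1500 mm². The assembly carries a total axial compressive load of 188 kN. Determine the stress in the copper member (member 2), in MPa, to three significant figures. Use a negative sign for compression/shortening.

-92.4 MPa

Equal strain + equilibrium ⇒ each member carries load in proportion to AE: A₁E₁ = 64130000 N, A₂E₂ = 180000000 N, ΣAE = 244100000 N.
σ₂ = P·E₂/ΣAE = -188000·120000/244100000 = -92.41 MPa.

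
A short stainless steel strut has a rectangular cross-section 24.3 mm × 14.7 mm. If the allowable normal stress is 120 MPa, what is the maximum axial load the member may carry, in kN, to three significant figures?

42.9 kN

A = 357.2 mm².
P_max = σ_allow · A = 120 · 357.2 = 42870 N = 42.87 kN.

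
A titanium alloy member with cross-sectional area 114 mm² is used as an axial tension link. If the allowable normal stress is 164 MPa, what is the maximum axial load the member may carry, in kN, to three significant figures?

18.7 kN

P_max = σ_allow · A = 164 · 114 = 18700 N = 18.7 kN.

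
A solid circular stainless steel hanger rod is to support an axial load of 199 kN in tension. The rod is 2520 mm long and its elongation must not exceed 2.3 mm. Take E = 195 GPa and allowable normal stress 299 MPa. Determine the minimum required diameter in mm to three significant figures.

37.7 mm

Required area A ≥ P/σ_allow = 199000/299 = 665.6 mm².
For a solid circular section, d ≥ √(4A/π) = 29.11 mm.
Elongation limit: A ≥ PL/(Eδ_allow) = 199000·2520/(195000·2.3) = 1118 mm² ⇒ d ≥ 37.73 mm.
The elongation limit governs.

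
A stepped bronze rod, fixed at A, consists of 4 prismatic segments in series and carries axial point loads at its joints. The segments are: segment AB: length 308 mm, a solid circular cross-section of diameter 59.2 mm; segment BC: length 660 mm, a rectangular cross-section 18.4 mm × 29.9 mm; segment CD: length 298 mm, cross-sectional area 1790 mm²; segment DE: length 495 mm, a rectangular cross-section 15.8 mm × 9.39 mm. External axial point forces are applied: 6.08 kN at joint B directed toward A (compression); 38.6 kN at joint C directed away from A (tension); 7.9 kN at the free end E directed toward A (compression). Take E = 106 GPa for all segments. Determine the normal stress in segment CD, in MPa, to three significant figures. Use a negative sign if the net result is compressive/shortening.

Internal axial forces (sectioning from the free end, tension +): N_DE = -7.9 kN, N_CD = -7.9 kN, N_BC = 30.7 kN, N_AB = 24.62 kN.
σ_CD = N_CD/A_CD = -7900/1790 = -4.413 MPa.

-4.41 MPa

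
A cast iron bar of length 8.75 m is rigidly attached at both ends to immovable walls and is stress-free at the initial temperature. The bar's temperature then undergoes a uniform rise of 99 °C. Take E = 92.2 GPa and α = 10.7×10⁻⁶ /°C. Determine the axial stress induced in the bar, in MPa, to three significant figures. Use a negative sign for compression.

-97.7 MPa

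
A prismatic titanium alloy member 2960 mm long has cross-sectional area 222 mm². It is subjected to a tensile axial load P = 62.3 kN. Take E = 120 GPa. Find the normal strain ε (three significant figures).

σ = N/A = 280.6 MPa; ε = σ/E = 280.6/120000 = 2.339e-03.

0.00234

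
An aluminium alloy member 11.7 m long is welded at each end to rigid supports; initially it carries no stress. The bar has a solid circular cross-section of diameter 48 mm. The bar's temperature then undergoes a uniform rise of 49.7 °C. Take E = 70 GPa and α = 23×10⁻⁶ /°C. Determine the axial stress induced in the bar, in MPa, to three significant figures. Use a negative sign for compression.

Free thermal expansion αLΔT = 23e-6 · 11700 · 49.7 = 13.37 mm.
The walls impose strain ε = −(13.37)/11700 = -1.1431e-03; σ = Eε = 70000 · -1.1431e-03 = -80.02 MPa.

-80.0 MPa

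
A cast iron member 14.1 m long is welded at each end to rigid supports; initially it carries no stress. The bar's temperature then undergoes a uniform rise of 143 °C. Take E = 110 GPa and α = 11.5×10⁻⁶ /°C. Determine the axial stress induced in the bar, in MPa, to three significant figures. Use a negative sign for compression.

Free thermal expansion αLΔT = 11.5e-6 · 14100 · 143 = 23.19 mm.
The walls impose strain ε = −(23.19)/14100 = -1.6445e-03; σ = Eε = 110000 · -1.6445e-03 = -180.9 MPa.

-181 MPa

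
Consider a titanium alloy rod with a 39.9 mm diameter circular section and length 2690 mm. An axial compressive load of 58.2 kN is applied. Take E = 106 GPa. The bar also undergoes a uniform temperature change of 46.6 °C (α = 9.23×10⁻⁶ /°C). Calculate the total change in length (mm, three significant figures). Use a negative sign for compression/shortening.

A = 1250 mm².
δ_mech = NL/(AE) = -58200·2690/(1250·106000) = -1.181 mm.
δ_thermal = αLΔT = 9.23e-6·2690·46.6 = 1.157 mm.
δ = δ_mech + δ_thermal = -0.02421 mm.

-0.0242 mm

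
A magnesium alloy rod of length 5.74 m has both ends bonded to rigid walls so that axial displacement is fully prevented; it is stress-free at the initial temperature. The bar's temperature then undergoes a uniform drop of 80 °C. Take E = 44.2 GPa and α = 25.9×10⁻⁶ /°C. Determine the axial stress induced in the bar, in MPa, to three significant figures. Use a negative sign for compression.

Free thermal expansion αLΔT = 25.9e-6 · 5740 · -80 = -11.89 mm.
The walls impose strain ε = −(-11.89)/5740 = 2.0720e-03; σ = Eε = 44200 · 2.0720e-03 = 91.58 MPa.

91.6 MPa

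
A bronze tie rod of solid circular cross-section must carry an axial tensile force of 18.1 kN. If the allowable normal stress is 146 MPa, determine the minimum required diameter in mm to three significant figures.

12.6 mm

Required area A ≥ P/σ_allow = 18100/146 = 124 mm².
For a solid circular section, d ≥ √(4A/π) = 12.56 mm.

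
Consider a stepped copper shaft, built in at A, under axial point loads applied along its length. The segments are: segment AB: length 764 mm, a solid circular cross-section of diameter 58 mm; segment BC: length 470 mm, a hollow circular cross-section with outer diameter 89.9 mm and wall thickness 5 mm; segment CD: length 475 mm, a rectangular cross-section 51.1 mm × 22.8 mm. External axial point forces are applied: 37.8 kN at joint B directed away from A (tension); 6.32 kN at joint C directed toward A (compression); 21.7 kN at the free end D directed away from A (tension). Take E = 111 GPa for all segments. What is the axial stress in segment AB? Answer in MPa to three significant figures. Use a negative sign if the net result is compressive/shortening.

20.1 MPa

Internal axial forces (sectioning from the free end, tension +): N_CD = 21.7 kN, N_BC = 15.38 kN, N_AB = 53.18 kN.
A_AB = 2642 mm².
σ_AB = N_AB/A_AB = 53180/2642 = 20.13 MPa.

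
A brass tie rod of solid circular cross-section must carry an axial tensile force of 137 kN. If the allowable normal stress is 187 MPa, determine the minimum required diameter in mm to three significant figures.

30.5 mm

Required area A ≥ P/σ_allow = 137000/187 = 732.6 mm².
For a solid circular section, d ≥ √(4A/π) = 30.54 mm.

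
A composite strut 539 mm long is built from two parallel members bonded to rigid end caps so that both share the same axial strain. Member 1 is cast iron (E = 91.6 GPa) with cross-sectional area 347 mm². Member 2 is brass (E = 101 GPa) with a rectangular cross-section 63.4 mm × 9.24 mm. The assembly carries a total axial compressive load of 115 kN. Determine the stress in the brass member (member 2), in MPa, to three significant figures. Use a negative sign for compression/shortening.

-128 MPa

A_2 = 585.8 mm².
Equal strain + equilibrium ⇒ each member carries load in proportion to AE: A₁E₁ = 31790000 N, A₂E₂ = 59170000 N, ΣAE = 90950000 N.
σ₂ = P·E₂/ΣAE = -115000·101000/90950000 = -127.7 MPa.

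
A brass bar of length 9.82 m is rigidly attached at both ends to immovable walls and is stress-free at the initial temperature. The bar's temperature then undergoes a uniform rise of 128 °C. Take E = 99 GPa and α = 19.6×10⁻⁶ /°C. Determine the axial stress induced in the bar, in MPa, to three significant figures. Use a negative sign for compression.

-248 MPa

Free thermal expansion αLΔT = 19.6e-6 · 9820 · 128 = 24.64 mm.
The walls impose strain ε = −(24.64)/9820 = -2.5088e-03; σ = Eε = 99000 · -2.5088e-03 = -248.4 MPa.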